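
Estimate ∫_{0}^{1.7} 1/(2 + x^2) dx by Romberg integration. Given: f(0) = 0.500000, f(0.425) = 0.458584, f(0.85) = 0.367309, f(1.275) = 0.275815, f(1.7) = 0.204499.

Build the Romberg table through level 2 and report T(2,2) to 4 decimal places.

T(0,0) (trapezoid, 1 panel, h=1.7000): 0.598824
T(1,0) (trapezoid, 2 panels, h=0.8500): 0.611625
T(2,0) (trapezoid, 4 panels, h=0.4250): 0.617932
T(1,1) = 0.611625 + (0.611625 − 0.598824)/3 = 0.615892
T(2,1) = 0.617932 + (0.617932 − 0.611625)/3 = 0.620034
T(2,2) = 0.620034 + (0.620034 − 0.615892)/15 = 0.620310

0.6203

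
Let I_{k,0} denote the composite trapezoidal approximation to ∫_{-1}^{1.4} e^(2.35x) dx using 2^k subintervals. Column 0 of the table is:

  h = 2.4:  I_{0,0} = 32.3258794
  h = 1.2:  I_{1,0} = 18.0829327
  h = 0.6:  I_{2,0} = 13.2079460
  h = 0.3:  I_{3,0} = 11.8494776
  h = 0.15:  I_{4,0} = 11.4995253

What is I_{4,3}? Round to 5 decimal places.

I_{2,1} = 13.2079460 + (13.2079460 − 18.0829327)/3 = 11.5829504
I_{3,1} = (4·11.8494776 − 13.2079460) / 3 = 11.3966548
I_{4,1} = (4·11.4995253 − 11.8494776) / 3 = 11.3828745
I_{3,2} = 11.3966548 + (11.3966548 − 11.5829504)/15 = 11.3842351
I_{4,2} = (16·11.3828745 − 11.3966548) / 15 = 11.3819558
I_{4,3} = 11.3819558 + (11.3819558 − 11.3842351)/63 = 11.3819196
(Column j=1 coincides with Simpson's rule on the same nodes.)

11.38192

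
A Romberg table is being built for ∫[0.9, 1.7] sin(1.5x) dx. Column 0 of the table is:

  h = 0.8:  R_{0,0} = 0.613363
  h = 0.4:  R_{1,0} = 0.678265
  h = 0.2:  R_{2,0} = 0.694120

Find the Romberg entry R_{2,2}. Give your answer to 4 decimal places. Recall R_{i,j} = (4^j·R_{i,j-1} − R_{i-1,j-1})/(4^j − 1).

R_{1,1} = (4·0.678265 − 0.613363) / 3 = 0.699899
R_{2,1} = (4·0.694120 − 0.678265) / 3 = 0.699405
R_{2,2} = (16·0.699405 − 0.699899) / 15 = 0.699372

0.6994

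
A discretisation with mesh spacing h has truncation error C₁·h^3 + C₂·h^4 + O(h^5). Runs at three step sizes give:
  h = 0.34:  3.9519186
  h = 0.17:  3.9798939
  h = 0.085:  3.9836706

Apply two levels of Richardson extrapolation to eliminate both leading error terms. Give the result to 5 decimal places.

First eliminate the h^3 term (factor 2^3 = 8):
  B₁ = (8·3.9798939 − 3.9519186)/7 = 3.9838904
  B₂ = (8·3.9836706 − 3.9798939)/7 = 3.9842101
Then eliminate the h^4 term (factor 2^4 = 16):
  (16·3.9842101 − 3.9838904)/15 = 3.9842314

3.98423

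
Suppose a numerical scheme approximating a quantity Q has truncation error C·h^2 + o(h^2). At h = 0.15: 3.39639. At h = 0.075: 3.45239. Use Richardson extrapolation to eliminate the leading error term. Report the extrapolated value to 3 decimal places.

3.471

The leading error scales as h^2; refining by a factor of 2 reduces it by 2^2 = 4.
Extrapolated value = (4·A(h/2) − A(h)) / (4 − 1)
= (4·3.45239 − 3.39639) / 3
= 10.41317 / 3 = 3.47106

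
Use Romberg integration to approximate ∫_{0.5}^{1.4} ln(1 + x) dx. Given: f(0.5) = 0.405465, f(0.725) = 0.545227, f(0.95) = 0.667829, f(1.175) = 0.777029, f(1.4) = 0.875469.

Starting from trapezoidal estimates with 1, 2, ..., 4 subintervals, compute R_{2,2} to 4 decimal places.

R_{0,0} (trapezoid, 1 panel, h=0.9000): 0.576420
R_{1,0} (trapezoid, 2 panels, h=0.4500): 0.588733
R_{2,0} (trapezoid, 4 panels, h=0.2250): 0.591874
R_{1,1} = 0.588733 + (0.588733 − 0.576420)/3 = 0.592837
R_{2,1} = 0.591874 + (0.591874 − 0.588733)/3 = 0.592921
R_{2,2} = 0.592921 + (0.592921 − 0.592837)/15 = 0.592927

0.5929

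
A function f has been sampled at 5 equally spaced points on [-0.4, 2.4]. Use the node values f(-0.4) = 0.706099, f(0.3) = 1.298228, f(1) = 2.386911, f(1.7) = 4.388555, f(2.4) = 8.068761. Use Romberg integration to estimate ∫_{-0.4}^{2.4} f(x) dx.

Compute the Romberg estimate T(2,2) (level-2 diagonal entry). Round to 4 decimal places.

T(0,0) (trapezoid, 1 panel, h=2.8000): 12.284804
T(1,0) (trapezoid, 2 panels, h=1.4000): 9.484077
T(2,0) (trapezoid, 4 panels, h=0.7000): 8.722787
T(1,1) = 9.484077 + (9.484077 − 12.284804)/3 = 8.550501
T(2,1) = 8.722787 + (8.722787 − 9.484077)/3 = 8.469024
T(2,2) = 8.469024 + (8.469024 − 8.550501)/15 = 8.463592

8.4636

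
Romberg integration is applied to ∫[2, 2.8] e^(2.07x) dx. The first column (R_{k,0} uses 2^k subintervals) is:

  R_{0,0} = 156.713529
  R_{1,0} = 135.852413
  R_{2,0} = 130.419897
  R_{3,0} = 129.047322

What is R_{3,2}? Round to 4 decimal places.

R_{2,1} = (4·130.419897 − 135.852413) / 3 = 128.609058
R_{3,1} = 129.047322 + (129.047322 − 130.419897)/3 = 128.589797
R_{3,2} = (16·128.589797 − 128.609058) / 15 = 128.588513

128.5885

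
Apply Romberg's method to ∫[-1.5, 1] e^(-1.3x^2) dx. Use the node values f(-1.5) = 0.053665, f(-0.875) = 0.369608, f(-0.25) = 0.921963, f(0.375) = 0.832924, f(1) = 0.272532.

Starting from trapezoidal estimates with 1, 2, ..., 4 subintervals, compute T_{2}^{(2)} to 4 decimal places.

1.4397

T_{0}^{(0)} (trapezoid, 1 panel, h=2.5000): 0.407746
T_{1}^{(0)} (trapezoid, 2 panels, h=1.2500): 1.356327
T_{2}^{(0)} (trapezoid, 4 panels, h=0.6250): 1.429746
T_{1}^{(1)} = 1.356327 + (1.356327 − 0.407746)/3 = 1.672521
T_{2}^{(1)} = 1.429746 + (1.429746 − 1.356327)/3 = 1.454219
T_{2}^{(2)} = 1.454219 + (1.454219 − 1.672521)/15 = 1.439666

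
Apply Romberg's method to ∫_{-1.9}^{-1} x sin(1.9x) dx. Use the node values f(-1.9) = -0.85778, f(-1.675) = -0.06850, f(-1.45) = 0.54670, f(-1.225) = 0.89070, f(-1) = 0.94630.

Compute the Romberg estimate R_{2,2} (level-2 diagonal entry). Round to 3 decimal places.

R_{0,0} (trapezoid, 1 panel, h=0.9000): 0.03983
R_{1,0} (trapezoid, 2 panels, h=0.4500): 0.26593
R_{2,0} (trapezoid, 4 panels, h=0.2250): 0.31796
R_{1,1} = 0.26593 + (0.26593 − 0.03983)/3 = 0.34130
R_{2,1} = 0.31796 + (0.31796 − 0.26593)/3 = 0.33530
R_{2,2} = 0.33530 + (0.33530 − 0.34130)/15 = 0.33490

0.335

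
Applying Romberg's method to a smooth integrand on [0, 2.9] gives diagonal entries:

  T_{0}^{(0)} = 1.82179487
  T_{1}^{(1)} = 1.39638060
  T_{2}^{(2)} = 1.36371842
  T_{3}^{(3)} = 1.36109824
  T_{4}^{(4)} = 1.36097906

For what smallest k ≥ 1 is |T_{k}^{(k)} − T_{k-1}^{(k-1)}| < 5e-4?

|T_{1}^{(1)} − T_{0}^{(0)}| = 0.42541427 ≥ 5e-4
|T_{2}^{(2)} − T_{1}^{(1)}| = 0.03266218 ≥ 5e-4
|T_{3}^{(3)} − T_{2}^{(2)}| = 0.00262018 ≥ 5e-4
|T_{4}^{(4)} − T_{3}^{(3)}| = 0.00011918 < 5e-4

k = 4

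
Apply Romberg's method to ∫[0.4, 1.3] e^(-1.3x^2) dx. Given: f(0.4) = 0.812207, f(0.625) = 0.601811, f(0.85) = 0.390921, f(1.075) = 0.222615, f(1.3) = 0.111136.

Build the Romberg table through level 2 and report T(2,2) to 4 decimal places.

T(0,0) (trapezoid, 1 panel, h=0.9000): 0.415504
T(1,0) (trapezoid, 2 panels, h=0.4500): 0.383667
T(2,0) (trapezoid, 4 panels, h=0.2250): 0.377329
T(1,1) = 0.383667 + (0.383667 − 0.415504)/3 = 0.373055
T(2,1) = 0.377329 + (0.377329 − 0.383667)/3 = 0.375216
T(2,2) = 0.375216 + (0.375216 − 0.373055)/15 = 0.375360

0.3754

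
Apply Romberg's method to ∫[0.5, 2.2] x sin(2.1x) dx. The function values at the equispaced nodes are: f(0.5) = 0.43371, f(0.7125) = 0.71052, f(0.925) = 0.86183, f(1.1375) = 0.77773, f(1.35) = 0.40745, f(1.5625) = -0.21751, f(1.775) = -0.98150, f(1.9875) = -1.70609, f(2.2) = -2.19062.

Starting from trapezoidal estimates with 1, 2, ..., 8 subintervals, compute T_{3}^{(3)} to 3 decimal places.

-0.207

T_{0}^{(0)} (trapezoid, 1 panel, h=1.7000): -1.49337
T_{1}^{(0)} (trapezoid, 2 panels, h=0.8500): -0.40035
T_{2}^{(0)} (trapezoid, 4 panels, h=0.4250): -0.25104
T_{3}^{(0)} (trapezoid, 8 panels, h=0.2125): -0.21803
T_{1}^{(1)} = -0.40035 + (-0.40035 − (-1.49337))/3 = -0.03601
T_{2}^{(1)} = -0.25104 + (-0.25104 − (-0.40035))/3 = -0.20127
T_{3}^{(1)} = -0.21803 + (-0.21803 − (-0.25104))/3 = -0.20703
T_{2}^{(2)} = -0.20127 + (-0.20127 − (-0.03601))/15 = -0.21229
T_{3}^{(2)} = -0.20703 + (-0.20703 − (-0.20127))/15 = -0.20741
T_{3}^{(3)} = -0.20741 + (-0.20741 − (-0.21229))/63 = -0.20733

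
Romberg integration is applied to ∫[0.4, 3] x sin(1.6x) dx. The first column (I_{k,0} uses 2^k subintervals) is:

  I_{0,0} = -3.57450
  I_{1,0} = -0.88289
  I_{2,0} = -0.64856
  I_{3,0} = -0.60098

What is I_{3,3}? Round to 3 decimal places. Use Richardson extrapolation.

Richardson extrapolation on the trapezoidal column (denominator 4−1=3):
I_{1,1} = (4·(-0.88289) − (-3.57450)) / 3 = 0.01431
I_{2,1} = (4·(-0.64856) − (-0.88289)) / 3 = -0.57045
I_{3,1} = -0.60098 + (-0.60098 − (-0.64856))/3 = -0.58512
I_{2,2} = -0.57045 + (-0.57045 − 0.01431)/15 = -0.60943
I_{3,2} = (16·(-0.58512) − (-0.57045)) / 15 = -0.58610
I_{3,3} = (64·(-0.58610) − (-0.60943)) / 63 = -0.58573
(Column j=1 coincides with Simpson's rule on the same nodes.)

-0.586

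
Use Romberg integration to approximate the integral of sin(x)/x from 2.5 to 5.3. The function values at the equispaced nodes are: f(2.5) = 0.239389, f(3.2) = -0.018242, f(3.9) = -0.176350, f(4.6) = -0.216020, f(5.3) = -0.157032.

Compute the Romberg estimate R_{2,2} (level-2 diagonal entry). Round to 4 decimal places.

-0.2811

R_{0,0} (trapezoid, 1 panel, h=2.8000): 0.115300
R_{1,0} (trapezoid, 2 panels, h=1.4000): -0.189240
R_{2,0} (trapezoid, 4 panels, h=0.7000): -0.258603
R_{1,1} = -0.189240 + (-0.189240 − 0.115300)/3 = -0.290753
R_{2,1} = -0.258603 + (-0.258603 − (-0.189240))/3 = -0.281724
R_{2,2} = -0.281724 + (-0.281724 − (-0.290753))/15 = -0.281122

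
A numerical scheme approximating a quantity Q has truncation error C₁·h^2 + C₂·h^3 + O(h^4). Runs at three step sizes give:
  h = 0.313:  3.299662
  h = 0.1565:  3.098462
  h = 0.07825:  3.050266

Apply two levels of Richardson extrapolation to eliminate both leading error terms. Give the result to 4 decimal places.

First eliminate the h^2 term (factor 2^2 = 4):
  B₁ = (4·3.098462 − 3.299662)/3 = 3.031395
  B₂ = (4·3.050266 − 3.098462)/3 = 3.034201
Then eliminate the h^3 term (factor 2^3 = 8):
  (8·3.034201 − 3.031395)/7 = 3.034602

3.0346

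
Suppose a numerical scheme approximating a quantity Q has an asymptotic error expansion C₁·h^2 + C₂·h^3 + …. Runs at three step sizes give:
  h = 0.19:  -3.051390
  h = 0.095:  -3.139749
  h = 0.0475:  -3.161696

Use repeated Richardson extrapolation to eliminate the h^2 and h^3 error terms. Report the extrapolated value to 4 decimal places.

First eliminate the h^2 term (factor 2^2 = 4):
  B₁ = (4·(-3.139749) − (-3.051390))/3 = -3.169202
  B₂ = (4·(-3.161696) − (-3.139749))/3 = -3.169012
Then eliminate the h^3 term (factor 2^3 = 8):
  (8·(-3.169012) − (-3.169202))/7 = -3.168985

-3.1690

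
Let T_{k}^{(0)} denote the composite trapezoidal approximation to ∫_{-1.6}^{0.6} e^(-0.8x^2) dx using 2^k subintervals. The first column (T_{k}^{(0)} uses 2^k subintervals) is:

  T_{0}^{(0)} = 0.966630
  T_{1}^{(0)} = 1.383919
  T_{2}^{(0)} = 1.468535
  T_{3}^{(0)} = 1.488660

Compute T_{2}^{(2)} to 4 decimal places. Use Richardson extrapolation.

1.4950

Richardson extrapolation on the trapezoidal column (denominator 4−1=3):
T_{1}^{(1)} = (4·1.383919 − 0.966630) / 3 = 1.523015
T_{2}^{(1)} = (4·1.468535 − 1.383919) / 3 = 1.496740
T_{2}^{(2)} = (16·1.496740 − 1.523015) / 15 = 1.494988
(Column j=1 coincides with Simpson's rule on the same nodes.)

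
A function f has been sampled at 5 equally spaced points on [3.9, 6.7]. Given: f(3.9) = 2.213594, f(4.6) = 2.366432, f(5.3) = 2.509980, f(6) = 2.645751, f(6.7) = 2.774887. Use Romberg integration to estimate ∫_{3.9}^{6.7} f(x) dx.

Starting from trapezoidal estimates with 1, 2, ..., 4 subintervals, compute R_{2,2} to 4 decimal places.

7.0133

R_{0,0} (trapezoid, 1 panel, h=2.8000): 6.983873
R_{1,0} (trapezoid, 2 panels, h=1.4000): 7.005909
R_{2,0} (trapezoid, 4 panels, h=0.7000): 7.011482
R_{1,1} = 7.005909 + (7.005909 − 6.983873)/3 = 7.013254
R_{2,1} = 7.011482 + (7.011482 − 7.005909)/3 = 7.013340
R_{2,2} = 7.013340 + (7.013340 − 7.013254)/15 = 7.013346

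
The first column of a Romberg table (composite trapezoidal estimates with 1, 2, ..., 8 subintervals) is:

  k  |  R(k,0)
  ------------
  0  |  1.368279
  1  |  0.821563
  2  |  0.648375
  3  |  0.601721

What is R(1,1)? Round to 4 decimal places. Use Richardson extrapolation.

0.6393

Richardson extrapolation on the trapezoidal column (denominator 4−1=3):
R(1,1) = (4·0.821563 − 1.368279) / 3 = 0.639324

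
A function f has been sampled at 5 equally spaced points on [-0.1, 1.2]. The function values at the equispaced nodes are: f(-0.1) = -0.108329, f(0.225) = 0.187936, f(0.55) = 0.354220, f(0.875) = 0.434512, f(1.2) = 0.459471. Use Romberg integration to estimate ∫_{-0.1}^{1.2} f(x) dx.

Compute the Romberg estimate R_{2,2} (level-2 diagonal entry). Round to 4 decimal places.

R_{0,0} (trapezoid, 1 panel, h=1.3000): 0.228242
R_{1,0} (trapezoid, 2 panels, h=0.6500): 0.344364
R_{2,0} (trapezoid, 4 panels, h=0.3250): 0.374478
R_{1,1} = 0.344364 + (0.344364 − 0.228242)/3 = 0.383071
R_{2,1} = 0.374478 + (0.374478 − 0.344364)/3 = 0.384516
R_{2,2} = 0.384516 + (0.384516 − 0.383071)/15 = 0.384612

0.3846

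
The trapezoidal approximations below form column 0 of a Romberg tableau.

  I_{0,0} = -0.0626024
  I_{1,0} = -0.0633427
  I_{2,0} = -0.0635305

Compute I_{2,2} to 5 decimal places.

I_{1,1} = -0.0633427 + (-0.0633427 − (-0.0626024))/3 = -0.0635895
I_{2,1} = (4·(-0.0635305) − (-0.0633427)) / 3 = -0.0635931
I_{2,2} = (16·(-0.0635931) − (-0.0635895)) / 15 = -0.0635933

-0.06359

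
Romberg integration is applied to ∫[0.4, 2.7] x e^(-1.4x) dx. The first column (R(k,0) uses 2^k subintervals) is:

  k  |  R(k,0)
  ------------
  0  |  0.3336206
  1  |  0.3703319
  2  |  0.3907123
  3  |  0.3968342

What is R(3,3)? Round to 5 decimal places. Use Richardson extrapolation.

0.39897

Richardson extrapolation on the trapezoidal column (denominator 4−1=3):
R(1,1) = 0.3703319 + (0.3703319 − 0.3336206)/3 = 0.3825690
R(2,1) = 0.3907123 + (0.3907123 − 0.3703319)/3 = 0.3975058
R(3,1) = 0.3968342 + (0.3968342 − 0.3907123)/3 = 0.3988748
R(2,2) = 0.3975058 + (0.3975058 − 0.3825690)/15 = 0.3985016
R(3,2) = (16·0.3988748 − 0.3975058) / 15 = 0.3989661
R(3,3) = 0.3989661 + (0.3989661 − 0.3985016)/63 = 0.3989735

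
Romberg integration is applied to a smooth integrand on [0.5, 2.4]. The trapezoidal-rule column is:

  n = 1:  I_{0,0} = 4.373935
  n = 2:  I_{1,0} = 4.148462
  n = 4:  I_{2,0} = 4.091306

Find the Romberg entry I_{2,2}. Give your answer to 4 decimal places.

Richardson extrapolation on the trapezoidal column (denominator 4−1=3):
I_{1,1} = (4·4.148462 − 4.373935) / 3 = 4.073304
I_{2,1} = 4.091306 + (4.091306 − 4.148462)/3 = 4.072254
I_{2,2} = (16·4.072254 − 4.073304) / 15 = 4.072184

4.0722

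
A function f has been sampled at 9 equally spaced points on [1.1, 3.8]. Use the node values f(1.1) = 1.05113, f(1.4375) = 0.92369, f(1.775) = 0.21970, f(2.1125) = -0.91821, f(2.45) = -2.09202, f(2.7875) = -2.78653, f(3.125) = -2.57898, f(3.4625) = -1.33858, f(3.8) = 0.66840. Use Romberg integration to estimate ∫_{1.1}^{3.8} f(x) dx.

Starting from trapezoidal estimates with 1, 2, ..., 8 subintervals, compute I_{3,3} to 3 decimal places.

I_{0,0} (trapezoid, 1 panel, h=2.7000): 2.32137
I_{1,0} (trapezoid, 2 panels, h=1.3500): -1.66354
I_{2,0} (trapezoid, 4 panels, h=0.6750): -2.42429
I_{3,0} (trapezoid, 8 panels, h=0.3375): -2.60252
I_{1,1} = -1.66354 + (-1.66354 − 2.32137)/3 = -2.99184
I_{2,1} = -2.42429 + (-2.42429 − (-1.66354))/3 = -2.67787
I_{3,1} = -2.60252 + (-2.60252 − (-2.42429))/3 = -2.66193
I_{2,2} = -2.67787 + (-2.67787 − (-2.99184))/15 = -2.65694
I_{3,2} = -2.66193 + (-2.66193 − (-2.67787))/15 = -2.66087
I_{3,3} = -2.66087 + (-2.66087 − (-2.65694))/63 = -2.66093

-2.661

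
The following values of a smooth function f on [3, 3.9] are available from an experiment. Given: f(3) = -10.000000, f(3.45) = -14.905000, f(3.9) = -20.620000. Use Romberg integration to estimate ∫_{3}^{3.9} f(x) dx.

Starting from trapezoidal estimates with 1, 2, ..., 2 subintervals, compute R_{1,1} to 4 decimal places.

-13.5360

R_{0,0} (trapezoid, 1 panel, h=0.9000): -13.779000
R_{1,0} (trapezoid, 2 panels, h=0.4500): -13.596750
R_{1,1} = -13.596750 + (-13.596750 − (-13.779000))/3 = -13.536000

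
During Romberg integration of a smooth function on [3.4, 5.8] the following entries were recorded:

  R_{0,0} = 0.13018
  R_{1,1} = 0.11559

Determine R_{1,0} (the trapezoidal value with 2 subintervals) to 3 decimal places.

From R_{1,1} = (4·R_{1,0} − R_{0,0})/3, solve for R_{1,0}:
4·R_{1,0} = 3·0.11559 + 0.13018 = 0.47695
R_{1,0} = 0.11924

0.119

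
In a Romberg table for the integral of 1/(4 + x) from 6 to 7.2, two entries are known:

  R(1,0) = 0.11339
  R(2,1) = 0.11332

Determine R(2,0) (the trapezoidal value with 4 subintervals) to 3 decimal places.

From R(2,1) = (4·R(2,0) − R(1,0))/3, solve for R(2,0):
4·R(2,0) = 3·0.11332 + 0.11339 = 0.45335
R(2,0) = 0.11334

0.113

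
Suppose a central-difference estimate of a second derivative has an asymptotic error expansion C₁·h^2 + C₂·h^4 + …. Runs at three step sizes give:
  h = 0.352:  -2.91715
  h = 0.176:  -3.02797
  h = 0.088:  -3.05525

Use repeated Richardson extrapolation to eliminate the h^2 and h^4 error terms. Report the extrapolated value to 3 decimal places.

First eliminate the h^2 term (factor 2^2 = 4):
  B₁ = (4·(-3.02797) − (-2.91715))/3 = -3.06491
  B₂ = (4·(-3.05525) − (-3.02797))/3 = -3.06434
Then eliminate the h^4 term (factor 2^4 = 16):
  (16·(-3.06434) − (-3.06491))/15 = -3.06430

-3.064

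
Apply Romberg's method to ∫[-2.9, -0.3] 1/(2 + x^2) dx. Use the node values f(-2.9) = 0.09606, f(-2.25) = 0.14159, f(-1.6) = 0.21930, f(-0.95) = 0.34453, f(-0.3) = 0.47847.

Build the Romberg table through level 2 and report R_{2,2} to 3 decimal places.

0.642

R_{0,0} (trapezoid, 1 panel, h=2.6000): 0.74689
R_{1,0} (trapezoid, 2 panels, h=1.3000): 0.65853
R_{2,0} (trapezoid, 4 panels, h=0.6500): 0.64525
R_{1,1} = 0.65853 + (0.65853 − 0.74689)/3 = 0.62908
R_{2,1} = 0.64525 + (0.64525 − 0.65853)/3 = 0.64082
R_{2,2} = 0.64082 + (0.64082 − 0.62908)/15 = 0.64160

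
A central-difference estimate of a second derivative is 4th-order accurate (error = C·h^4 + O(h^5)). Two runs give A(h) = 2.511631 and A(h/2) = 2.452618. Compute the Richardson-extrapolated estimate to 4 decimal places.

The leading error scales as h^4; refining by a factor of 2 reduces it by 2^4 = 16.
Extrapolated value = (16·A(h/2) − A(h)) / (16 − 1)
= (16·2.452618 − 2.511631) / 15
= 36.730257 / 15 = 2.448684

2.4487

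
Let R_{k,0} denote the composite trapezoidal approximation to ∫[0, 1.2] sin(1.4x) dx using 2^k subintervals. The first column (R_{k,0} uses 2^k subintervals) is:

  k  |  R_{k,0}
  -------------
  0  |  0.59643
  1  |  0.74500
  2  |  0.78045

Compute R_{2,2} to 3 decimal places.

Richardson extrapolation on the trapezoidal column (denominator 4−1=3):
R_{1,1} = 0.74500 + (0.74500 − 0.59643)/3 = 0.79452
R_{2,1} = 0.78045 + (0.78045 − 0.74500)/3 = 0.79227
R_{2,2} = (16·0.79227 − 0.79452) / 15 = 0.79212

0.792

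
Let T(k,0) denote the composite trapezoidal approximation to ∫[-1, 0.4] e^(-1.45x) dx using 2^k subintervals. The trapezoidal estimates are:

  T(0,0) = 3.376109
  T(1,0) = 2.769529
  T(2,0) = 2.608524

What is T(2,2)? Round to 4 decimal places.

Richardson extrapolation on the trapezoidal column (denominator 4−1=3):
T(1,1) = (4·2.769529 − 3.376109) / 3 = 2.567336
T(2,1) = (4·2.608524 − 2.769529) / 3 = 2.554856
T(2,2) = 2.554856 + (2.554856 − 2.567336)/15 = 2.554024

2.5540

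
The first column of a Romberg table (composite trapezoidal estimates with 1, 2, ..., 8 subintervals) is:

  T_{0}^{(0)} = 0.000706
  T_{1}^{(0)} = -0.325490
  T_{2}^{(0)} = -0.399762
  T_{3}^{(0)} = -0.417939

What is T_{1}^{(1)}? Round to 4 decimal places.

-0.4342

Richardson extrapolation on the trapezoidal column (denominator 4−1=3):
T_{1}^{(1)} = (4·(-0.325490) − 0.000706) / 3 = -0.434222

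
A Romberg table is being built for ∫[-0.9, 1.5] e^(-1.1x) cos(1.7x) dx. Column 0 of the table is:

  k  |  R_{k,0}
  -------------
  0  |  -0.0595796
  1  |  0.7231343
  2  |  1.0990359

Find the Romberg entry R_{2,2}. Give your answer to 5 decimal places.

R_{1,1} = 0.7231343 + (0.7231343 − (-0.0595796))/3 = 0.9840389
R_{2,1} = 1.0990359 + (1.0990359 − 0.7231343)/3 = 1.2243364
R_{2,2} = (16·1.2243364 − 0.9840389) / 15 = 1.2403562

1.24036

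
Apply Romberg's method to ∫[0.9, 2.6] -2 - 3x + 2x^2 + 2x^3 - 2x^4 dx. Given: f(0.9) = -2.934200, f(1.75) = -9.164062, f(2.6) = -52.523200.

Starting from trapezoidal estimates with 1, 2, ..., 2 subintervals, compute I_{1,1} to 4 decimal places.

I_{0,0} (trapezoid, 1 panel, h=1.7000): -47.138790
I_{1,0} (trapezoid, 2 panels, h=0.8500): -31.358848
I_{1,1} = -31.358848 + (-31.358848 − (-47.138790))/3 = -26.098867

-26.0989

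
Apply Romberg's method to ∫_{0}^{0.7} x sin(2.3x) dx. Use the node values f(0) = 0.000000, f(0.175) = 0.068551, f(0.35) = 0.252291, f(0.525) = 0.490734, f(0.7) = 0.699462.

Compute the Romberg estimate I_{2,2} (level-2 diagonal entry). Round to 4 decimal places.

0.2008

I_{0,0} (trapezoid, 1 panel, h=0.7000): 0.244812
I_{1,0} (trapezoid, 2 panels, h=0.3500): 0.210708
I_{2,0} (trapezoid, 4 panels, h=0.1750): 0.203229
I_{1,1} = 0.210708 + (0.210708 − 0.244812)/3 = 0.199340
I_{2,1} = 0.203229 + (0.203229 − 0.210708)/3 = 0.200736
I_{2,2} = 0.200736 + (0.200736 − 0.199340)/15 = 0.200829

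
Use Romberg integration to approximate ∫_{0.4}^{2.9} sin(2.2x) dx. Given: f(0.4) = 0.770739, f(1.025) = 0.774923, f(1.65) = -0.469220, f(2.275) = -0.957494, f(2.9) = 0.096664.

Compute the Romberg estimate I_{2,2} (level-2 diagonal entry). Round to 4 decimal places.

-0.1500

I_{0,0} (trapezoid, 1 panel, h=2.5000): 1.084254
I_{1,0} (trapezoid, 2 panels, h=1.2500): -0.044398
I_{2,0} (trapezoid, 4 panels, h=0.6250): -0.136306
I_{1,1} = -0.044398 + (-0.044398 − 1.084254)/3 = -0.420615
I_{2,1} = -0.136306 + (-0.136306 − (-0.044398))/3 = -0.166942
I_{2,2} = -0.166942 + (-0.166942 − (-0.420615))/15 = -0.150030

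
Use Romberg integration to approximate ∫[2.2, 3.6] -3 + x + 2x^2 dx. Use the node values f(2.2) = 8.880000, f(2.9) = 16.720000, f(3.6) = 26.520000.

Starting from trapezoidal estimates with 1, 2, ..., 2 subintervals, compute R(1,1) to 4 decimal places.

R(0,0) (trapezoid, 1 panel, h=1.4000): 24.780000
R(1,0) (trapezoid, 2 panels, h=0.7000): 24.094000
R(1,1) = 24.094000 + (24.094000 − 24.780000)/3 = 23.865333

23.8653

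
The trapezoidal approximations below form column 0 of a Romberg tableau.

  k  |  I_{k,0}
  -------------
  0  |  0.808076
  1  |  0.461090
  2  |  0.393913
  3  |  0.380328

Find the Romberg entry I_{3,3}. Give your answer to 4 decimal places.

0.3761

I_{1,1} = 0.461090 + (0.461090 − 0.808076)/3 = 0.345428
I_{2,1} = (4·0.393913 − 0.461090) / 3 = 0.371521
I_{3,1} = 0.380328 + (0.380328 − 0.393913)/3 = 0.375800
I_{2,2} = (16·0.371521 − 0.345428) / 15 = 0.373261
I_{3,2} = (16·0.375800 − 0.371521) / 15 = 0.376085
I_{3,3} = 0.376085 + (0.376085 − 0.373261)/63 = 0.376130
(Column j=1 coincides with Simpson's rule on the same nodes.)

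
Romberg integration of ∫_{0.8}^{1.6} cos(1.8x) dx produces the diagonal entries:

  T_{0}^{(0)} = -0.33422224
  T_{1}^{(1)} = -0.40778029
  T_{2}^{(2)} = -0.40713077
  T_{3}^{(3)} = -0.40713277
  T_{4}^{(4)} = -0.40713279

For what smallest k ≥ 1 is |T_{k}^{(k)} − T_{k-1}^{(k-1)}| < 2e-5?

k = 3

|T_{1}^{(1)} − T_{0}^{(0)}| = 0.07355805 ≥ 2e-5
|T_{2}^{(2)} − T_{1}^{(1)}| = 0.00064952 ≥ 2e-5
|T_{3}^{(3)} − T_{2}^{(2)}| = 0.00000200 < 2e-5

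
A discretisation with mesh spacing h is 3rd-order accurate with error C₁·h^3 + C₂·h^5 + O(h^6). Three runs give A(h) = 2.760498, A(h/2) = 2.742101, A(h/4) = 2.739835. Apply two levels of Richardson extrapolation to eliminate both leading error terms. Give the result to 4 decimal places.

First eliminate the h^3 term (factor 2^3 = 8):
  B₁ = (8·2.742101 − 2.760498)/7 = 2.739473
  B₂ = (8·2.739835 − 2.742101)/7 = 2.739511
Then eliminate the h^5 term (factor 2^5 = 32):
  (32·2.739511 − 2.739473)/31 = 2.739512

2.7395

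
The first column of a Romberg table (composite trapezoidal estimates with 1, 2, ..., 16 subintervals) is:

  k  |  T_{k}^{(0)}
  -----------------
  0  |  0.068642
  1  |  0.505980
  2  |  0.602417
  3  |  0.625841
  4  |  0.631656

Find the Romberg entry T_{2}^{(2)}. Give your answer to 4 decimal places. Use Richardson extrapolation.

Richardson extrapolation on the trapezoidal column (denominator 4−1=3):
T_{1}^{(1)} = 0.505980 + (0.505980 − 0.068642)/3 = 0.651759
T_{2}^{(1)} = 0.602417 + (0.602417 − 0.505980)/3 = 0.634563
T_{2}^{(2)} = (16·0.634563 − 0.651759) / 15 = 0.633417
(Column j=1 coincides with Simpson's rule on the same nodes.)

0.6334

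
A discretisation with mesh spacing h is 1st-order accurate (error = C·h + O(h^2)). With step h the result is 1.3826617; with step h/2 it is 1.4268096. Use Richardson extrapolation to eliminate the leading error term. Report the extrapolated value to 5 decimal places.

1.47096

The leading error scales as h; refining by a factor of 2 reduces it by 2^1 = 2.
Extrapolated value = (2·A(h/2) − A(h)) / (2 − 1)
= (2·1.4268096 − 1.3826617) / 1
= 1.4709575 / 1 = 1.4709575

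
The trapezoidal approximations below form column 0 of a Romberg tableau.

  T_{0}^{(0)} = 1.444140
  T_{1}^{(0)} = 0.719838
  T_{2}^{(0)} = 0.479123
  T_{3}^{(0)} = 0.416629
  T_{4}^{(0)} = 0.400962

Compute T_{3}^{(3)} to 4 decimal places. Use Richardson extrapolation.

0.3956

T_{1}^{(1)} = (4·0.719838 − 1.444140) / 3 = 0.478404
T_{2}^{(1)} = 0.479123 + (0.479123 − 0.719838)/3 = 0.398885
T_{3}^{(1)} = (4·0.416629 − 0.479123) / 3 = 0.395798
T_{2}^{(2)} = 0.398885 + (0.398885 − 0.478404)/15 = 0.393584
T_{3}^{(2)} = 0.395798 + (0.395798 − 0.398885)/15 = 0.395592
T_{3}^{(3)} = 0.395592 + (0.395592 − 0.393584)/63 = 0.395624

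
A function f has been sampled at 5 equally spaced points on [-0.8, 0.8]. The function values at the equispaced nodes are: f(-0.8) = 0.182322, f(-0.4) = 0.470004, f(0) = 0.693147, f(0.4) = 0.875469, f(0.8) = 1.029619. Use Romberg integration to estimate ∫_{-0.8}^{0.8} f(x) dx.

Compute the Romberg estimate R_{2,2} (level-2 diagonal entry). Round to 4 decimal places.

1.0641

R_{0,0} (trapezoid, 1 panel, h=1.6000): 0.969553
R_{1,0} (trapezoid, 2 panels, h=0.8000): 1.039294
R_{2,0} (trapezoid, 4 panels, h=0.4000): 1.057836
R_{1,1} = 1.039294 + (1.039294 − 0.969553)/3 = 1.062541
R_{2,1} = 1.057836 + (1.057836 − 1.039294)/3 = 1.064017
R_{2,2} = 1.064017 + (1.064017 − 1.062541)/15 = 1.064115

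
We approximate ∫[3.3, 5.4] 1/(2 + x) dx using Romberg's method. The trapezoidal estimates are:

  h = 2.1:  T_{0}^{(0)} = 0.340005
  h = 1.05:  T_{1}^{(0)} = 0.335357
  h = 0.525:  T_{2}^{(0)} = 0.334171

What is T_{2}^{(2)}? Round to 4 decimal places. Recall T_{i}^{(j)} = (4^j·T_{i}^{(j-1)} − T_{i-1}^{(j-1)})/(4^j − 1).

0.3338

T_{1}^{(1)} = (4·0.335357 − 0.340005) / 3 = 0.333808
T_{2}^{(1)} = 0.334171 + (0.334171 − 0.335357)/3 = 0.333776
T_{2}^{(2)} = 0.333776 + (0.333776 − 0.333808)/15 = 0.333774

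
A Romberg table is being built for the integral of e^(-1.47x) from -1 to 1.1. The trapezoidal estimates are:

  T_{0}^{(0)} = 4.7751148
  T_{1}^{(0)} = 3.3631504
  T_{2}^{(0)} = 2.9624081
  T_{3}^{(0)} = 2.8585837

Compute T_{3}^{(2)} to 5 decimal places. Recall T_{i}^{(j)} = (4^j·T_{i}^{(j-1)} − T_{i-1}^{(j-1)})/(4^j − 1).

2.82365

T_{2}^{(1)} = (4·2.9624081 − 3.3631504) / 3 = 2.8288273
T_{3}^{(1)} = 2.8585837 + (2.8585837 − 2.9624081)/3 = 2.8239756
T_{3}^{(2)} = (16·2.8239756 − 2.8288273) / 15 = 2.8236522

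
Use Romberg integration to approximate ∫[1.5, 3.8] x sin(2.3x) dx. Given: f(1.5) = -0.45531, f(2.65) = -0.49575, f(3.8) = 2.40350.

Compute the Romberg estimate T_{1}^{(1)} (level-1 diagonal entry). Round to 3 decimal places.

T_{0}^{(0)} (trapezoid, 1 panel, h=2.3000): 2.24042
T_{1}^{(0)} (trapezoid, 2 panels, h=1.1500): 0.55010
T_{1}^{(1)} = 0.55010 + (0.55010 − 2.24042)/3 = -0.01334

-0.013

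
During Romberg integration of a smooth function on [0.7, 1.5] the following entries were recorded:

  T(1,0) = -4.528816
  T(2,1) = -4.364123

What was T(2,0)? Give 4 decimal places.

-4.4053

From T(2,1) = (4·T(2,0) − T(1,0))/3, solve for T(2,0):
4·T(2,0) = 3·(-4.364123) + (-4.528816) = -17.621185
T(2,0) = -4.405296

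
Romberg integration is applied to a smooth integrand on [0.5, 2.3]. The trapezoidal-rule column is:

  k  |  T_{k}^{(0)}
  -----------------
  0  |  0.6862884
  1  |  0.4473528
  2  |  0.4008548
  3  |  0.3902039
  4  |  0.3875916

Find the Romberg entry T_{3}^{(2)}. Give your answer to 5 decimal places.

0.38674

Richardson extrapolation on the trapezoidal column (denominator 4−1=3):
T_{2}^{(1)} = 0.4008548 + (0.4008548 − 0.4473528)/3 = 0.3853555
T_{3}^{(1)} = (4·0.3902039 − 0.4008548) / 3 = 0.3866536
T_{3}^{(2)} = 0.3866536 + (0.3866536 − 0.3853555)/15 = 0.3867401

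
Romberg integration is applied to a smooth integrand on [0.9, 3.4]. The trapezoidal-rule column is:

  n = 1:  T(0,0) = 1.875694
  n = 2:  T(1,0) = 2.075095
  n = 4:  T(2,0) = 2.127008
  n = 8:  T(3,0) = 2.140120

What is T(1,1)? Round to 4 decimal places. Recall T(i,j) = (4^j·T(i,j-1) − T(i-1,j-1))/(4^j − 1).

Richardson extrapolation on the trapezoidal column (denominator 4−1=3):
T(1,1) = (4·2.075095 − 1.875694) / 3 = 2.141562

2.1416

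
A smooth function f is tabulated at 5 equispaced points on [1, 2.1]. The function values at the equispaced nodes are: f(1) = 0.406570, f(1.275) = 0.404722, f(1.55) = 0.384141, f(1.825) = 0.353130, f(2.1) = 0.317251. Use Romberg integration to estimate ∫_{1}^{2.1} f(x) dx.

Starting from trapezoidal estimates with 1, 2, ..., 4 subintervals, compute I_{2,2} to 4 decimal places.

I_{0,0} (trapezoid, 1 panel, h=1.1000): 0.398102
I_{1,0} (trapezoid, 2 panels, h=0.5500): 0.410328
I_{2,0} (trapezoid, 4 panels, h=0.2750): 0.413573
I_{1,1} = 0.410328 + (0.410328 − 0.398102)/3 = 0.414403
I_{2,1} = 0.413573 + (0.413573 − 0.410328)/3 = 0.414655
I_{2,2} = 0.414655 + (0.414655 − 0.414403)/15 = 0.414672

0.4147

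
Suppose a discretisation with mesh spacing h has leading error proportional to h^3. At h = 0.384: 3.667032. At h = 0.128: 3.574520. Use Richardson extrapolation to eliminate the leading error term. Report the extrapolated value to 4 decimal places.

3.5710

Extrapolated value = (27·A(h/3) − A(h)) / (27 − 1)
= (27·3.574520 − 3.667032) / 26
= 92.845008 / 26 = 3.570962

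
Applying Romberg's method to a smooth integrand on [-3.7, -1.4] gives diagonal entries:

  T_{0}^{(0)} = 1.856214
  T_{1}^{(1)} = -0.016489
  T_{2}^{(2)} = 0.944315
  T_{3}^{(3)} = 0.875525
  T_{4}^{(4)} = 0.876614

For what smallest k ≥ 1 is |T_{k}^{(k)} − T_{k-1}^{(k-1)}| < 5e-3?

|T_{1}^{(1)} − T_{0}^{(0)}| = 1.872703 ≥ 5e-3
|T_{2}^{(2)} − T_{1}^{(1)}| = 0.960804 ≥ 5e-3
|T_{3}^{(3)} − T_{2}^{(2)}| = 0.068790 ≥ 5e-3
|T_{4}^{(4)} − T_{3}^{(3)}| = 0.001089 < 5e-3

k = 4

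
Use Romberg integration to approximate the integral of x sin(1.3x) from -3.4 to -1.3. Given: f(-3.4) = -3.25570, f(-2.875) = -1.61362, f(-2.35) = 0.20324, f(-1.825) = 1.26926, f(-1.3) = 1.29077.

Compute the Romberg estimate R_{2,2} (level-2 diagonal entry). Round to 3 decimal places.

R_{0,0} (trapezoid, 1 panel, h=2.1000): -2.06318
R_{1,0} (trapezoid, 2 panels, h=1.0500): -0.81819
R_{2,0} (trapezoid, 4 panels, h=0.5250): -0.58988
R_{1,1} = -0.81819 + (-0.81819 − (-2.06318))/3 = -0.40319
R_{2,1} = -0.58988 + (-0.58988 − (-0.81819))/3 = -0.51378
R_{2,2} = -0.51378 + (-0.51378 − (-0.40319))/15 = -0.52115

-0.521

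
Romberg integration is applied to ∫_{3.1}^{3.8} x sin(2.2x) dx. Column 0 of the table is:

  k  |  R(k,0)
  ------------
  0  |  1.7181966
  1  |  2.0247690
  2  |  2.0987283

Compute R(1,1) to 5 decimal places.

R(1,1) = 2.0247690 + (2.0247690 − 1.7181966)/3 = 2.1269598

2.12696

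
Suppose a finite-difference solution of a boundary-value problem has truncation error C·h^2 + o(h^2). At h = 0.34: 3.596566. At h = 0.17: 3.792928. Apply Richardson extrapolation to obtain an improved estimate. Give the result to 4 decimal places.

Extrapolated value = (4·A(h/2) − A(h)) / (4 − 1)
= (4·3.792928 − 3.596566) / 3
= 11.575146 / 3 = 3.858382

3.8584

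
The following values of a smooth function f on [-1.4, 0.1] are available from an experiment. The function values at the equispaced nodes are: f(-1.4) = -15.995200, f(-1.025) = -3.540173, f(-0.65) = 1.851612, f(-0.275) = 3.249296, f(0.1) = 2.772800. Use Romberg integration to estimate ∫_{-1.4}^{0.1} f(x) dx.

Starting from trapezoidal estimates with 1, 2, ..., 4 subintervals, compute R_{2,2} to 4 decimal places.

-1.3274

R_{0,0} (trapezoid, 1 panel, h=1.5000): -9.916800
R_{1,0} (trapezoid, 2 panels, h=0.7500): -3.569691
R_{2,0} (trapezoid, 4 panels, h=0.3750): -1.893924
R_{1,1} = -3.569691 + (-3.569691 − (-9.916800))/3 = -1.453988
R_{2,1} = -1.893924 + (-1.893924 − (-3.569691))/3 = -1.335335
R_{2,2} = -1.335335 + (-1.335335 − (-1.453988))/15 = -1.327425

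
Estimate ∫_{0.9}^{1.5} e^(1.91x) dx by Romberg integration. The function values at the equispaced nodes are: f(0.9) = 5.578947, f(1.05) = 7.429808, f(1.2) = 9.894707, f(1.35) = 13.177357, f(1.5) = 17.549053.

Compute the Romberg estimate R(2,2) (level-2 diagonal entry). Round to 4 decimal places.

R(0,0) (trapezoid, 1 panel, h=0.6000): 6.938400
R(1,0) (trapezoid, 2 panels, h=0.3000): 6.437612
R(2,0) (trapezoid, 4 panels, h=0.1500): 6.309881
R(1,1) = 6.437612 + (6.437612 − 6.938400)/3 = 6.270683
R(2,1) = 6.309881 + (6.309881 − 6.437612)/3 = 6.267304
R(2,2) = 6.267304 + (6.267304 − 6.270683)/15 = 6.267079

6.2671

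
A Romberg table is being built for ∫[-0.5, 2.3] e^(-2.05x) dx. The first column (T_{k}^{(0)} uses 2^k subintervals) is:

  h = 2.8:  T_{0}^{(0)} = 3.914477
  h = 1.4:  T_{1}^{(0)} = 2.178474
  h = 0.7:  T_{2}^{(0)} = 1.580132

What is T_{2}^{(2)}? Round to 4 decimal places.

1.3661

T_{1}^{(1)} = 2.178474 + (2.178474 − 3.914477)/3 = 1.599806
T_{2}^{(1)} = (4·1.580132 − 2.178474) / 3 = 1.380685
T_{2}^{(2)} = (16·1.380685 − 1.599806) / 15 = 1.366077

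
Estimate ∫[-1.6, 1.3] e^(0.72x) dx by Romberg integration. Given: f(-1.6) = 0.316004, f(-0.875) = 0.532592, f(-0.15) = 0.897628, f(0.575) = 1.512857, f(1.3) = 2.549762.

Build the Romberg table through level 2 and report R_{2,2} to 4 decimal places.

R_{0,0} (trapezoid, 1 panel, h=2.9000): 4.155361
R_{1,0} (trapezoid, 2 panels, h=1.4500): 3.379241
R_{2,0} (trapezoid, 4 panels, h=0.7250): 3.172571
R_{1,1} = 3.379241 + (3.379241 − 4.155361)/3 = 3.120534
R_{2,1} = 3.172571 + (3.172571 − 3.379241)/3 = 3.103681
R_{2,2} = 3.103681 + (3.103681 − 3.120534)/15 = 3.102557

3.1026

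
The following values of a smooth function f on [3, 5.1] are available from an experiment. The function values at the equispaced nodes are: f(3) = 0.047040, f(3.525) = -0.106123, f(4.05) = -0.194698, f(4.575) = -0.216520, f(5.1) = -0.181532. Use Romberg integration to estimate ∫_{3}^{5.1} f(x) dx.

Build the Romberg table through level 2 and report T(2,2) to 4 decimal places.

T(0,0) (trapezoid, 1 panel, h=2.1000): -0.141217
T(1,0) (trapezoid, 2 panels, h=1.0500): -0.275041
T(2,0) (trapezoid, 4 panels, h=0.5250): -0.306908
T(1,1) = -0.275041 + (-0.275041 − (-0.141217))/3 = -0.319649
T(2,1) = -0.306908 + (-0.306908 − (-0.275041))/3 = -0.317530
T(2,2) = -0.317530 + (-0.317530 − (-0.319649))/15 = -0.317389

-0.3174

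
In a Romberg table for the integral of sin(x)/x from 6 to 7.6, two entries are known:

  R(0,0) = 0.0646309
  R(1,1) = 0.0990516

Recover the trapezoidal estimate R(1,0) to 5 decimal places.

0.09045

From R(1,1) = (4·R(1,0) − R(0,0))/3, solve for R(1,0):
4·R(1,0) = 3·0.0990516 + 0.0646309 = 0.3617857
R(1,0) = 0.0904464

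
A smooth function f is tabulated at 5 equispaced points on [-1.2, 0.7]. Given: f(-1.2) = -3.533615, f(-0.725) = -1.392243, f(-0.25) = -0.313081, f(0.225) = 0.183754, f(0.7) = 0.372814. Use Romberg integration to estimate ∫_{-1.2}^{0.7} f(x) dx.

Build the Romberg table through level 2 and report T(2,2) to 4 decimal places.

-1.3628

T(0,0) (trapezoid, 1 panel, h=1.9000): -3.002761
T(1,0) (trapezoid, 2 panels, h=0.9500): -1.798807
T(2,0) (trapezoid, 4 panels, h=0.4750): -1.473436
T(1,1) = -1.798807 + (-1.798807 − (-3.002761))/3 = -1.397489
T(2,1) = -1.473436 + (-1.473436 − (-1.798807))/3 = -1.364979
T(2,2) = -1.364979 + (-1.364979 − (-1.397489))/15 = -1.362812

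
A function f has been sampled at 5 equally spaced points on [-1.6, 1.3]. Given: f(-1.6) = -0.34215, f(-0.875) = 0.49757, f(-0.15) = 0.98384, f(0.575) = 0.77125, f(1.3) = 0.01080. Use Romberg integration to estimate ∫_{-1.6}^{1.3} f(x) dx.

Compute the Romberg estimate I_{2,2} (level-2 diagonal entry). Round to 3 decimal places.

1.614

I_{0,0} (trapezoid, 1 panel, h=2.9000): -0.48046
I_{1,0} (trapezoid, 2 panels, h=1.4500): 1.18634
I_{2,0} (trapezoid, 4 panels, h=0.7250): 1.51306
I_{1,1} = 1.18634 + (1.18634 − (-0.48046))/3 = 1.74194
I_{2,1} = 1.51306 + (1.51306 − 1.18634)/3 = 1.62197
I_{2,2} = 1.62197 + (1.62197 − 1.74194)/15 = 1.61397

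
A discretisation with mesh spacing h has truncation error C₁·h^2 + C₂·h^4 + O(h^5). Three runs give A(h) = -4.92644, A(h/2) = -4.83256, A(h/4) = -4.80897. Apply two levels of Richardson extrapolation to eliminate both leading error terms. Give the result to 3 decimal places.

-4.801

First eliminate the h^2 term (factor 2^2 = 4):
  B₁ = (4·(-4.83256) − (-4.92644))/3 = -4.80127
  B₂ = (4·(-4.80897) − (-4.83256))/3 = -4.80111
Then eliminate the h^4 term (factor 2^4 = 16):
  (16·(-4.80111) − (-4.80127))/15 = -4.80110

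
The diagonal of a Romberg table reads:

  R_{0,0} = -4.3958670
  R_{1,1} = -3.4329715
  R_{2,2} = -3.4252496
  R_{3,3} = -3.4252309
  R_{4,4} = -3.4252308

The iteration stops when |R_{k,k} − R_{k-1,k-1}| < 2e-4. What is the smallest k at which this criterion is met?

k = 3

|R_{1,1} − R_{0,0}| = 0.9628955 ≥ 2e-4
|R_{2,2} − R_{1,1}| = 0.0077219 ≥ 2e-4
|R_{3,3} − R_{2,2}| = 0.0000187 < 2e-4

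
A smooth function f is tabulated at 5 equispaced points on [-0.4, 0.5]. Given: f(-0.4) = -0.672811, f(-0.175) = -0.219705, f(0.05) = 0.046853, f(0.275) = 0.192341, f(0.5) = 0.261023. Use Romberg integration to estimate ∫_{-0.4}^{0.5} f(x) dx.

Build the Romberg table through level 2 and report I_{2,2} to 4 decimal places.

-0.0320

I_{0,0} (trapezoid, 1 panel, h=0.9000): -0.185305
I_{1,0} (trapezoid, 2 panels, h=0.4500): -0.071568
I_{2,0} (trapezoid, 4 panels, h=0.2250): -0.041941
I_{1,1} = -0.071568 + (-0.071568 − (-0.185305))/3 = -0.033656
I_{2,1} = -0.041941 + (-0.041941 − (-0.071568))/3 = -0.032065
I_{2,2} = -0.032065 + (-0.032065 − (-0.033656))/15 = -0.031959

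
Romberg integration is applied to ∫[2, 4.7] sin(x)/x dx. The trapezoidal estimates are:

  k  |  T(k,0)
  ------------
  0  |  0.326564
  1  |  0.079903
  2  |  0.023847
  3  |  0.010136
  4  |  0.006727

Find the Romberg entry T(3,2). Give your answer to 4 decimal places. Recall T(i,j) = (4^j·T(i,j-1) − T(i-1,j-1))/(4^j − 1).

0.0056

Richardson extrapolation on the trapezoidal column (denominator 4−1=3):
T(2,1) = (4·0.023847 − 0.079903) / 3 = 0.005162
T(3,1) = (4·0.010136 − 0.023847) / 3 = 0.005566
T(3,2) = (16·0.005566 − 0.005162) / 15 = 0.005593
(Column j=1 coincides with Simpson's rule on the same nodes.)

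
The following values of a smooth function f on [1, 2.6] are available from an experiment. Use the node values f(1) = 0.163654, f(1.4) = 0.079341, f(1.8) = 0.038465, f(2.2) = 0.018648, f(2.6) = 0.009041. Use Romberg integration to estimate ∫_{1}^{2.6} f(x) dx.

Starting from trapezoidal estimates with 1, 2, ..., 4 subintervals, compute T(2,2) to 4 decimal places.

0.0854

T(0,0) (trapezoid, 1 panel, h=1.6000): 0.138156
T(1,0) (trapezoid, 2 panels, h=0.8000): 0.099850
T(2,0) (trapezoid, 4 panels, h=0.4000): 0.089121
T(1,1) = 0.099850 + (0.099850 − 0.138156)/3 = 0.087081
T(2,1) = 0.089121 + (0.089121 − 0.099850)/3 = 0.085545
T(2,2) = 0.085545 + (0.085545 − 0.087081)/15 = 0.085443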